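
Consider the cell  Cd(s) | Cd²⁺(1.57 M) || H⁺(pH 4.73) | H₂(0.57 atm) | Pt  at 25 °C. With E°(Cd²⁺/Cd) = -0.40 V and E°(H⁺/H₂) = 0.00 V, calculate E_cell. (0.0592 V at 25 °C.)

The hydrogen couple is the cathode, so E°_cell = 0.40 V; n = 2.
[H⁺] = 10^(−4.73) = 1.9 × 10^-5 M, and Q = [Cd²⁺]·P(H₂) / [H⁺]^2 = 2.58 × 10^9.
E = E° − (0.0592/2) log Q = 0.40 − (0.0592/2)(9.412) = 0.121 V.

0.12 V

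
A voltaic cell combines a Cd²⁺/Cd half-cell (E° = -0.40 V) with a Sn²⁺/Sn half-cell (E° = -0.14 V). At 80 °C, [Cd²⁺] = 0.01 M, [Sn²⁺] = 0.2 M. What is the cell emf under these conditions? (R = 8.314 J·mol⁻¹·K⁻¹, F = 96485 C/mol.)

The Sn²⁺/Sn couple has the higher reduction potential and acts as the cathode, so E°_cell = -0.14 − (-0.40) = 0.26 V.
Balancing electrons gives n = 2; the reaction quotient is Q = [Cd²⁺]/[Sn²⁺] = 0.0500.
E = E° − (RT/nF) ln Q = 0.26 − (8.314×353)/(2×96485) × (-2.996) = 0.260 + 0.046 = 0.306 V.

0.306 V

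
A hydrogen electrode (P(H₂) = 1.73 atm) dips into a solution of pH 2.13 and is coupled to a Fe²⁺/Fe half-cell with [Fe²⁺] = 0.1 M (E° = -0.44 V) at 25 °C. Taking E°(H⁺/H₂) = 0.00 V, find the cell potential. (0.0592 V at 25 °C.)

The hydrogen couple is the cathode, so E°_cell = 0.44 V; n = 2.
[H⁺] = 10^(−2.13) = 0.0074 M, and Q = [Fe²⁺]·P(H₂) / [H⁺]^2 = 3150.
E = E° − (0.0592/2) log Q = 0.44 − (0.0592/2)(3.498) = 0.336 V.

0.34 V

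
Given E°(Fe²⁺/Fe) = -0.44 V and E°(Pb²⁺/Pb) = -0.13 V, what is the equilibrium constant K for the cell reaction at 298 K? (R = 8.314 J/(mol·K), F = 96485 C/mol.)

3.1 × 10^10

E°_cell = -0.13 − (-0.44) = 0.31 V, with n = 2 electrons transferred.
At equilibrium E = 0, so the Nernst equation gives ln K = nFE°/RT = (2)(96485)(0.31)/((8.314)(298)) = 24.14.
K = e^24.14 = 3.1 × 10^10.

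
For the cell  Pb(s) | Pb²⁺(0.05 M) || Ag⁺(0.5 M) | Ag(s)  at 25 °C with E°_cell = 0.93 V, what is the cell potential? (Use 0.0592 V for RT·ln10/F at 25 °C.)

Balancing electrons gives n = 2; the reaction quotient is Q = [Pb²⁺]/[Ag⁺]^2 = 0.200.
At 25 °C, E = E° − (0.0592/n) log Q = 0.93 − (0.0592/2)(-0.699) = 0.930 + 0.021 = 0.951 V.

0.951 V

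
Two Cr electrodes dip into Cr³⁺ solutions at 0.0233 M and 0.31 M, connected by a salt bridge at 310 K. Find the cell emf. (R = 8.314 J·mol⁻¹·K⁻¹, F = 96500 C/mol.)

0.023 V

Both half-cells are Cr³⁺/Cr, so E°_cell = 0. The concentrated side is the cathode; the cell reaction moves Cr³⁺ from high to low concentration with n = 3.
Q = [Cr³⁺]_dilute/[Cr³⁺]_conc = 0.0233/0.31 = 0.0752.
E = 0 − (RT/nF) ln Q = −((8.314×310)/(3×96500))(-2.588) = 0.0230 V.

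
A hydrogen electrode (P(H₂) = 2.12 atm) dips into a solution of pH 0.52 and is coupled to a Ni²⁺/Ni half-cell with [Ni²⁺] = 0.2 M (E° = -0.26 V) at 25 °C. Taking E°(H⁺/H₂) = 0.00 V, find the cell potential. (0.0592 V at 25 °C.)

0.24 V

The hydrogen couple is the cathode, so E°_cell = 0.26 V; n = 2.
[H⁺] = 10^(−0.52) = 0.30 M, and Q = [Ni²⁺]·P(H₂) / [H⁺]^2 = 4.65.
E = E° − (0.0592/2) log Q = 0.26 − (0.0592/2)(0.667) = 0.240 V.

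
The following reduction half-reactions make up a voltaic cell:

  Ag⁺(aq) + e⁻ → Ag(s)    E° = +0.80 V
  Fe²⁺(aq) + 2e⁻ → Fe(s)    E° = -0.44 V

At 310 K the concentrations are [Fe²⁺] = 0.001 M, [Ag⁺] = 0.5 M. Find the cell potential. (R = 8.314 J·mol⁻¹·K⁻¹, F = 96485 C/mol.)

The Ag⁺/Ag couple has the higher reduction potential and acts as the cathode, so E°_cell = +0.80 − (-0.44) = 1.24 V.
Balancing electrons gives n = 2; the reaction quotient is Q = [Fe²⁺]/[Ag⁺]^2 = 0.00400.
E = E° − (RT/nF) ln Q = 1.24 − (8.314×310)/(2×96485) × (-5.521) = 1.240 + 0.074 = 1.314 V.

1.31 V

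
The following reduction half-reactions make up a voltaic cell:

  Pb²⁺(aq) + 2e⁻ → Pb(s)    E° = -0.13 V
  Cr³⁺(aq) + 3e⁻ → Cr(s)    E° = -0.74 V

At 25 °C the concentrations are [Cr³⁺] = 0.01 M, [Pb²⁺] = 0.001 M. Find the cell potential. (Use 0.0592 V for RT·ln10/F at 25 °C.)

0.561 V

The Pb²⁺/Pb couple has the higher reduction potential and acts as the cathode, so E°_cell = -0.13 − (-0.74) = 0.61 V.
Balancing electrons gives n = 6; the reaction quotient is Q = [Cr³⁺]^2/[Pb²⁺]^3 = 1 × 10^5.
At 25 °C, E = E° − (0.0592/n) log Q = 0.61 − (0.0592/6)(5.000) = 0.610 − 0.049 = 0.561 V.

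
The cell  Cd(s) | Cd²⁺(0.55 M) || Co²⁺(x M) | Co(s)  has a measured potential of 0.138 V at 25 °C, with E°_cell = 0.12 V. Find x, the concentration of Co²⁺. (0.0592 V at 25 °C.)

2.2 M

From the Nernst equation, log Q = n(E° − E)/0.0592 = 2(0.12 − 0.138)/0.0592 = -0.608, so Q = 0.247.
With Q = [Cd²⁺]/[Co²⁺] and the known concentrations, [Co²⁺] in the denominator gives [Co²⁺] = 2.2 M.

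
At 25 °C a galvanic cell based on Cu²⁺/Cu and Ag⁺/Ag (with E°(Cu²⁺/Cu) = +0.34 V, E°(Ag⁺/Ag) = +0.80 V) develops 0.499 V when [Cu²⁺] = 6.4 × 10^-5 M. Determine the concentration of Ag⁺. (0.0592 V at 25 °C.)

From the Nernst equation, log Q = n(E° − E)/0.0592 = 2(0.46 − 0.499)/0.0592 = -1.318, so Q = 0.0481.
With Q = [Cu²⁺]/[Ag⁺]^2 and the known concentrations, [Ag⁺]^2 in the denominator gives [Ag⁺] = 0.036 M.

0.036 M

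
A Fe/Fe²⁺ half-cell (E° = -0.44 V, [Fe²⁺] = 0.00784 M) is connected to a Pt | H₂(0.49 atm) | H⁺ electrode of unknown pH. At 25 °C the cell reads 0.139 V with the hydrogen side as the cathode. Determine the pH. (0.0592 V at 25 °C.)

E°_cell = 0.44 V and n = 2.
log Q = n(E° − E)/0.0592 = 2×(0.44 − 0.139)/0.0592 = 10.169.
With Q = [Fe²⁺]·P(H₂) / [H⁺]^2, solving for [H⁺] gives log[H⁺] = -6.292, so pH = 6.29.

pH = 6.29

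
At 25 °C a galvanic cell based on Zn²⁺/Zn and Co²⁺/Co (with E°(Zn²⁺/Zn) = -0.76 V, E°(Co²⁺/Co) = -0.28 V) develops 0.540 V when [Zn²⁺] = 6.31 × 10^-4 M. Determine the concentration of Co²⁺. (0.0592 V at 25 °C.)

From the Nernst equation, log Q = n(E° − E)/0.0592 = 2(0.48 − 0.540)/0.0592 = -2.027, so Q = 0.00940.
With Q = [Zn²⁺]/[Co²⁺] and the known concentrations, [Co²⁺] in the denominator gives [Co²⁺] = 0.067 M.

0.067 M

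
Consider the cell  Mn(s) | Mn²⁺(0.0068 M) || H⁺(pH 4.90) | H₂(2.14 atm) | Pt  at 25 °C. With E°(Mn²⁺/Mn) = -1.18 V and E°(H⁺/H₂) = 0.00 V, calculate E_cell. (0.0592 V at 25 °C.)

0.94 V

The hydrogen couple is the cathode, so E°_cell = 1.18 V; n = 2.
[H⁺] = 10^(−4.90) = 1.3 × 10^-5 M, and Q = [Mn²⁺]·P(H₂) / [H⁺]^2 = 9.18 × 10^7.
E = E° − (0.0592/2) log Q = 1.18 − (0.0592/2)(7.963) = 0.944 V.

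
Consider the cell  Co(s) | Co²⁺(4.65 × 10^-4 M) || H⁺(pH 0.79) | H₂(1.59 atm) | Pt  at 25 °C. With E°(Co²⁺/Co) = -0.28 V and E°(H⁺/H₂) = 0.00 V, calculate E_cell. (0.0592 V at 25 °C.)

The hydrogen couple is the cathode, so E°_cell = 0.28 V; n = 2.
[H⁺] = 10^(−0.79) = 0.16 M, and Q = [Co²⁺]·P(H₂) / [H⁺]^2 = 0.0281.
E = E° − (0.0592/2) log Q = 0.28 − (0.0592/2)(-1.551) = 0.326 V.

0.33 V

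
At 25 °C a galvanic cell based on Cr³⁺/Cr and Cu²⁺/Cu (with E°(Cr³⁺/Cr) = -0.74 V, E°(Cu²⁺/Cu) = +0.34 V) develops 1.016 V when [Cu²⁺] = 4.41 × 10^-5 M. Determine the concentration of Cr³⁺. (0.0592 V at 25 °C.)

5.1 × 10^-4 M

From the Nernst equation, log Q = n(E° − E)/0.0592 = 6(1.08 − 1.016)/0.0592 = 6.486, so Q = 3.07 × 10^6.
With Q = [Cr³⁺]^2/[Cu²⁺]^3 and the known concentrations, [Cr³⁺]^2 in the numerator gives [Cr³⁺] = 5.1 × 10^-4 M.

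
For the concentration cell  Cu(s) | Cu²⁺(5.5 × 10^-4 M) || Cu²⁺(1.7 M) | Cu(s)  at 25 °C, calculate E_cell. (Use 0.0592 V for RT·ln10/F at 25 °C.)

Both half-cells are Cu²⁺/Cu, so E°_cell = 0. The concentrated side is the cathode; the cell reaction moves Cu²⁺ from high to low concentration with n = 2.
Q = [Cu²⁺]_dilute/[Cu²⁺]_conc = 5.5 × 10^-4/1.7 = 3.24 × 10^-4.
E = 0 − (0.0592/2) log Q = −(0.0592/2)(-3.490) = 0.1033 V.

0.10 V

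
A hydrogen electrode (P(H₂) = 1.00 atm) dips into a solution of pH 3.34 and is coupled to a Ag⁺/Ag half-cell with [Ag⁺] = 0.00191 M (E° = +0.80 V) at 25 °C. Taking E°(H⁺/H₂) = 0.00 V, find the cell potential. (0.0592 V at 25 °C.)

The Ag⁺/Ag couple is the cathode, so E°_cell = 0.80 V; n = 2.
[H⁺] = 10^(−3.34) = 4.6 × 10^-4 M, and Q = [H⁺]^2 / ([Ag⁺]^2·P(H₂)) = 0.0573.
E = E° − (0.0592/2) log Q = 0.80 − (0.0592/2)(-1.242) = 0.837 V.

0.84 V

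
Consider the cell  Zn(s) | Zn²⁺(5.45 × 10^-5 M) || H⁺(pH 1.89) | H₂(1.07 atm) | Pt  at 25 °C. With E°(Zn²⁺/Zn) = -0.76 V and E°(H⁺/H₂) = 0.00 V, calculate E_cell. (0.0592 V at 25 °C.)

0.77 V

The hydrogen couple is the cathode, so E°_cell = 0.76 V; n = 2.
[H⁺] = 10^(−1.89) = 0.013 M, and Q = [Zn²⁺]·P(H₂) / [H⁺]^2 = 0.351.
E = E° − (0.0592/2) log Q = 0.76 − (0.0592/2)(-0.454) = 0.773 V.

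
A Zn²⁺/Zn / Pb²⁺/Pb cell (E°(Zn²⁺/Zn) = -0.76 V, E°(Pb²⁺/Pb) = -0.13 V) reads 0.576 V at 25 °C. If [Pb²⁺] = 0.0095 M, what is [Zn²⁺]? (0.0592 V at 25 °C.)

From the Nernst equation, log Q = n(E° − E)/0.0592 = 2(0.63 − 0.576)/0.0592 = 1.824, so Q = 66.7.
With Q = [Zn²⁺]/[Pb²⁺] and the known concentrations, [Zn²⁺] in the numerator gives [Zn²⁺] = 0.63 M.

0.63 M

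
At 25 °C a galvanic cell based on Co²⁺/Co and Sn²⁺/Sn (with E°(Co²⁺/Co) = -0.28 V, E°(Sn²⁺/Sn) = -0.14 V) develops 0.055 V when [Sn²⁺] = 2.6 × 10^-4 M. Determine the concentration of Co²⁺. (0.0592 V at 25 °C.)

From the Nernst equation, log Q = n(E° − E)/0.0592 = 2(0.14 − 0.055)/0.0592 = 2.872, so Q = 744.
With Q = [Co²⁺]/[Sn²⁺] and the known concentrations, [Co²⁺] in the numerator gives [Co²⁺] = 0.19 M.

0.19 M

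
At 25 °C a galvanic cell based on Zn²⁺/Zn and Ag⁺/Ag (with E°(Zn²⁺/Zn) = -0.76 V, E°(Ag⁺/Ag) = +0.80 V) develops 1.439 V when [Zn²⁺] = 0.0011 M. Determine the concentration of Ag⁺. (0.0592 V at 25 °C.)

3 × 10^-4 M

From the Nernst equation, log Q = n(E° − E)/0.0592 = 2(1.56 − 1.439)/0.0592 = 4.088, so Q = 1.22 × 10^4.
With Q = [Zn²⁺]/[Ag⁺]^2 and the known concentrations, [Ag⁺]^2 in the denominator gives [Ag⁺] = 3 × 10^-4 M.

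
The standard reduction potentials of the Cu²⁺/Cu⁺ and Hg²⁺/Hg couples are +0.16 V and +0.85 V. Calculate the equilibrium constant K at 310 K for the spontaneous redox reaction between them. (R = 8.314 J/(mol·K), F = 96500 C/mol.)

2.8 × 10^22

E°_cell = +0.85 − (+0.16) = 0.69 V, with n = 2 electrons transferred.
At equilibrium E = 0, so the Nernst equation gives ln K = nFE°/RT = (2)(96500)(0.69)/((8.314)(310)) = 51.67.
K = e^51.67 = 2.8 × 10^22.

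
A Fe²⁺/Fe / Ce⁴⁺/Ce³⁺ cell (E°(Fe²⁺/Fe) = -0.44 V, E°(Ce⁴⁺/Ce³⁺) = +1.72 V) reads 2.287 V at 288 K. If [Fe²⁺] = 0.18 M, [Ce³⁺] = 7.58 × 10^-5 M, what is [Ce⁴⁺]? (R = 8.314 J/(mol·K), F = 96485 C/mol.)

From the Nernst equation, ln Q = nF(E° − E)/RT = 2×96485×(2.16 − 2.287)/(8.314×288) = -10.235, so Q = 3.59 × 10^-5.
With Q = [Fe²⁺]·[Ce³⁺]^2/[Ce⁴⁺]^2 and the known concentrations, [Ce⁴⁺]^2 in the denominator gives [Ce⁴⁺] = 0.0054 M.

0.0054 M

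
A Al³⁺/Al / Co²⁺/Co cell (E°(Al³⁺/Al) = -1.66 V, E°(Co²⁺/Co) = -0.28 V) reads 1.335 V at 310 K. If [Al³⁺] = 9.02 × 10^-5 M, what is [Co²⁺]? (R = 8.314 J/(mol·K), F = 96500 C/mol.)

From the Nernst equation, ln Q = nF(E° − E)/RT = 6×96500×(1.38 − 1.335)/(8.314×310) = 10.109, so Q = 2.46 × 10^4.
With Q = [Al³⁺]^2/[Co²⁺]^3 and the known concentrations, [Co²⁺]^3 in the denominator gives [Co²⁺] = 6.9 × 10^-5 M.

6.9 × 10^-5 M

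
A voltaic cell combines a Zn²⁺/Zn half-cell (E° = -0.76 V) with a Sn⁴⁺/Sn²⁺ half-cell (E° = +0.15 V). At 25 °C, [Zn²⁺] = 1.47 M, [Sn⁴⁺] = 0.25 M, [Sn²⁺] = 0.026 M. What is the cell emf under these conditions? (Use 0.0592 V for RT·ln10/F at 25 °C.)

0.934 V

The Sn⁴⁺/Sn²⁺ couple has the higher reduction potential and acts as the cathode, so E°_cell = +0.15 − (-0.76) = 0.91 V.
Balancing electrons gives n = 2; the reaction quotient is Q = [Zn²⁺]·[Sn²⁺]/[Sn⁴⁺] = 0.153.
At 25 °C, E = E° − (0.0592/n) log Q = 0.91 − (0.0592/2)(-0.816) = 0.910 + 0.024 = 0.934 V.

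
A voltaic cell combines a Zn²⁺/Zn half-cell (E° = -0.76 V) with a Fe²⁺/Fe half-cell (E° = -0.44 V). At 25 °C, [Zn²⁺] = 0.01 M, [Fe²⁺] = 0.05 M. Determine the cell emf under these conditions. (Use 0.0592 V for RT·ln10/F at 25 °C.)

0.341 V

The Fe²⁺/Fe couple has the higher reduction potential and acts as the cathode, so E°_cell = -0.44 − (-0.76) = 0.32 V.
Balancing electrons gives n = 2; the reaction quotient is Q = [Zn²⁺]/[Fe²⁺] = 0.200.
At 25 °C, E = E° − (0.0592/n) log Q = 0.32 − (0.0592/2)(-0.699) = 0.320 + 0.021 = 0.341 V.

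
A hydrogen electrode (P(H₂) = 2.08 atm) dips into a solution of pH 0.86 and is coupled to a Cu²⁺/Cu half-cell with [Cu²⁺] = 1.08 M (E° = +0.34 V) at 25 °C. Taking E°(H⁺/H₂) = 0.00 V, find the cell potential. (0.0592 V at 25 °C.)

The Cu²⁺/Cu couple is the cathode, so E°_cell = 0.34 V; n = 2.
[H⁺] = 10^(−0.86) = 0.14 M, and Q = [H⁺]^2 / ([Cu²⁺]·P(H₂)) = 0.00848.
E = E° − (0.0592/2) log Q = 0.34 − (0.0592/2)(-2.071) = 0.401 V.

0.40 V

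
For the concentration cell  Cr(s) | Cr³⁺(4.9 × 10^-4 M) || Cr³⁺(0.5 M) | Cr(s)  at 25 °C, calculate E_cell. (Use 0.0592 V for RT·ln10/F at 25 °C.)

Both half-cells are Cr³⁺/Cr, so E°_cell = 0. The concentrated side is the cathode; the cell reaction moves Cr³⁺ from high to low concentration with n = 3.
Q = [Cr³⁺]_dilute/[Cr³⁺]_conc = 4.9 × 10^-4/0.5 = 9.8 × 10^-4.
E = 0 − (0.0592/3) log Q = −(0.0592/3)(-3.009) = 0.0594 V.

0.059 V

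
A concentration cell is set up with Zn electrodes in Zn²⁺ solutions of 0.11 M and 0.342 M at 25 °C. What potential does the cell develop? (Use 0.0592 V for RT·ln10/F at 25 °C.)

0.015 V

Both half-cells are Zn²⁺/Zn, so E°_cell = 0. The concentrated side is the cathode; the cell reaction moves Zn²⁺ from high to low concentration with n = 2.
Q = [Zn²⁺]_dilute/[Zn²⁺]_conc = 0.11/0.342 = 0.322.
E = 0 − (0.0592/2) log Q = −(0.0592/2)(-0.493) = 0.0146 V.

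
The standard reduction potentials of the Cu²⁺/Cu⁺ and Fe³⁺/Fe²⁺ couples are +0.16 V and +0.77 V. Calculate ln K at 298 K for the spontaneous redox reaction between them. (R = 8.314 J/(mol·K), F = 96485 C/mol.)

ln K = 23.8

E°_cell = +0.77 − (+0.16) = 0.61 V, with n = 1 electron transferred.
At equilibrium E = 0, so the Nernst equation gives ln K = nFE°/RT = (1)(96485)(0.61)/((8.314)(298)) = 23.76.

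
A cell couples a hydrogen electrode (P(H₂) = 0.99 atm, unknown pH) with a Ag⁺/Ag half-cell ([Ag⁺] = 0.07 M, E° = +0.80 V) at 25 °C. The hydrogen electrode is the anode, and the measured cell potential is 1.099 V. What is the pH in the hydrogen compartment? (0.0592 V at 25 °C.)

pH = 6.21

E°_cell = 0.80 V and n = 2.
log Q = n(E° − E)/0.0592 = 2×(0.80 − 1.099)/0.0592 = -10.101.
With Q = [H⁺]^2 / ([Ag⁺]^2·P(H₂)), solving for [H⁺] gives log[H⁺] = -6.208, so pH = 6.21.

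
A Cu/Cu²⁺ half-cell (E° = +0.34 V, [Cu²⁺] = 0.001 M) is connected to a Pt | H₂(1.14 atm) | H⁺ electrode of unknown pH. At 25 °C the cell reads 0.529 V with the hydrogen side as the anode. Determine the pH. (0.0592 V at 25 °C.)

pH = 4.66

E°_cell = 0.34 V and n = 2.
log Q = n(E° − E)/0.0592 = 2×(0.34 − 0.529)/0.0592 = -6.385.
With Q = [H⁺]^2 / ([Cu²⁺]·P(H₂)), solving for [H⁺] gives log[H⁺] = -4.664, so pH = 4.66.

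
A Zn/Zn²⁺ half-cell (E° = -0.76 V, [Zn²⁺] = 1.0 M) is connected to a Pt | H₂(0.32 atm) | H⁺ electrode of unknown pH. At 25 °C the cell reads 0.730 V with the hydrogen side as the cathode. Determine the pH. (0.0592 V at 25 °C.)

pH = 0.75

E°_cell = 0.76 V and n = 2.
log Q = n(E° − E)/0.0592 = 2×(0.76 − 0.730)/0.0592 = 1.014.
With Q = [Zn²⁺]·P(H₂) / [H⁺]^2, solving for [H⁺] gives log[H⁺] = -0.754, so pH = 0.75.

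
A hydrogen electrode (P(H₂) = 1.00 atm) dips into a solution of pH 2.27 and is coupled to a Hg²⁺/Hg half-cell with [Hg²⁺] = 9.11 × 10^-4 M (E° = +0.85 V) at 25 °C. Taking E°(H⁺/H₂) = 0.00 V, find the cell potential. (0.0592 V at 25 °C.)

The Hg²⁺/Hg couple is the cathode, so E°_cell = 0.85 V; n = 2.
[H⁺] = 10^(−2.27) = 0.0054 M, and Q = [H⁺]^2 / ([Hg²⁺]·P(H₂)) = 0.0317.
E = E° − (0.0592/2) log Q = 0.85 − (0.0592/2)(-1.500) = 0.894 V.

0.89 V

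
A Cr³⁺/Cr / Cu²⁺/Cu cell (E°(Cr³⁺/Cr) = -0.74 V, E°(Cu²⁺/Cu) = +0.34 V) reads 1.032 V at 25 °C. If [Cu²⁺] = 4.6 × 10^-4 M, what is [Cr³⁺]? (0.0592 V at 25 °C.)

From the Nernst equation, log Q = n(E° − E)/0.0592 = 6(1.08 − 1.032)/0.0592 = 4.865, so Q = 7.33 × 10^4.
With Q = [Cr³⁺]^2/[Cu²⁺]^3 and the known concentrations, [Cr³⁺]^2 in the numerator gives [Cr³⁺] = 0.0027 M.

0.0027 M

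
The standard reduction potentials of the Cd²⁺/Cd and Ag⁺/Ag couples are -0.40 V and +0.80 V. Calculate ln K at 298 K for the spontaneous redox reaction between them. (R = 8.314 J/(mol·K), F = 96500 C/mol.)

E°_cell = +0.80 − (-0.40) = 1.20 V, with n = 2 electrons transferred.
At equilibrium E = 0, so the Nernst equation gives ln K = nFE°/RT = (2)(96500)(1.20)/((8.314)(298)) = 93.48.

ln K = 93.5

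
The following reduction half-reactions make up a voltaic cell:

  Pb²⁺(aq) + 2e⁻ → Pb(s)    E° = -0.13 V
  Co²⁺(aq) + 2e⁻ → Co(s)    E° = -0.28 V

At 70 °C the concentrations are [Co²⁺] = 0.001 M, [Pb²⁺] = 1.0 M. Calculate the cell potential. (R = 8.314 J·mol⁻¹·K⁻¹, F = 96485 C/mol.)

0.252 V

The Pb²⁺/Pb couple has the higher reduction potential and acts as the cathode, so E°_cell = -0.13 − (-0.28) = 0.15 V.
Balancing electrons gives n = 2; the reaction quotient is Q = [Co²⁺]/[Pb²⁺] = 0.00100.
E = E° − (RT/nF) ln Q = 0.15 − (8.314×343)/(2×96485) × (-6.908) = 0.150 + 0.102 = 0.252 V.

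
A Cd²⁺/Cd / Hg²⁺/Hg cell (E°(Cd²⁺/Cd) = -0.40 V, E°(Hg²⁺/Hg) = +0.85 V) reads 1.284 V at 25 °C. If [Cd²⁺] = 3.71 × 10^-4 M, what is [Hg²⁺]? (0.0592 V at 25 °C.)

From the Nernst equation, log Q = n(E° − E)/0.0592 = 2(1.25 − 1.284)/0.0592 = -1.149, so Q = 0.0710.
With Q = [Cd²⁺]/[Hg²⁺] and the known concentrations, [Hg²⁺] in the denominator gives [Hg²⁺] = 0.0052 M.

0.0052 M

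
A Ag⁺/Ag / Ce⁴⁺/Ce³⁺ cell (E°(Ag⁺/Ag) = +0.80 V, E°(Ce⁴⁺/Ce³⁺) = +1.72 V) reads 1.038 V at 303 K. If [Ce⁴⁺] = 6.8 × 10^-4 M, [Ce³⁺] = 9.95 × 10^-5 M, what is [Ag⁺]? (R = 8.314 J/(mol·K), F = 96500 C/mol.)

0.074 M

From the Nernst equation, ln Q = nF(E° − E)/RT = 1×96500×(0.92 − 1.038)/(8.314×303) = -4.520, so Q = 0.0109.
With Q = [Ag⁺]·[Ce³⁺]/[Ce⁴⁺] and the known concentrations, [Ag⁺] in the numerator gives [Ag⁺] = 0.074 M.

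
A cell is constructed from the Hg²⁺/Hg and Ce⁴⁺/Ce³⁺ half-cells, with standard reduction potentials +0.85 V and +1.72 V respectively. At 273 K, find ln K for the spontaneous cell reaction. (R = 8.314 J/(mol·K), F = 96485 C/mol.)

E°_cell = +1.72 − (+0.85) = 0.87 V, with n = 2 electrons transferred.
At equilibrium E = 0, so the Nernst equation gives ln K = nFE°/RT = (2)(96485)(0.87)/((8.314)(273)) = 73.97.

ln K = 74.0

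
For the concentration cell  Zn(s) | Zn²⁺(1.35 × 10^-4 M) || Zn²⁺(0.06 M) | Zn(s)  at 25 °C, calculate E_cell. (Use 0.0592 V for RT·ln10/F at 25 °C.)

Both half-cells are Zn²⁺/Zn, so E°_cell = 0. The concentrated side is the cathode; the cell reaction moves Zn²⁺ from high to low concentration with n = 2.
Q = [Zn²⁺]_dilute/[Zn²⁺]_conc = 1.35 × 10^-4/0.06 = 0.00225.
E = 0 − (0.0592/2) log Q = −(0.0592/2)(-2.648) = 0.0784 V.

0.078 V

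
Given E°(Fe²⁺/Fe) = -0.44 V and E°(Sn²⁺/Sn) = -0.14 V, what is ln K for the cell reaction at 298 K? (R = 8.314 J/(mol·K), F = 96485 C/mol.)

E°_cell = -0.14 − (-0.44) = 0.30 V, with n = 2 electrons transferred.
At equilibrium E = 0, so the Nernst equation gives ln K = nFE°/RT = (2)(96485)(0.30)/((8.314)(298)) = 23.37.

ln K = 23.4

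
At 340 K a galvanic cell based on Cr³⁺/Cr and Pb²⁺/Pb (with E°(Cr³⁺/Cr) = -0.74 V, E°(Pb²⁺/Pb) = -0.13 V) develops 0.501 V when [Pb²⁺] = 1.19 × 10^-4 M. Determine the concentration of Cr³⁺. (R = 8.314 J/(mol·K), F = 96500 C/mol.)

0.091 M

From the Nernst equation, ln Q = nF(E° − E)/RT = 6×96500×(0.61 − 0.501)/(8.314×340) = 22.326, so Q = 4.97 × 10^9.
With Q = [Cr³⁺]^2/[Pb²⁺]^3 and the known concentrations, [Cr³⁺]^2 in the numerator gives [Cr³⁺] = 0.091 M.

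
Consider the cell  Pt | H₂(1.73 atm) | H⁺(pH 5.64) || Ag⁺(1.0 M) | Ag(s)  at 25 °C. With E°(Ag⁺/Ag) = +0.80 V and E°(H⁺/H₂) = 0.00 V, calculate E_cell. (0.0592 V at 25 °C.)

The Ag⁺/Ag couple is the cathode, so E°_cell = 0.80 V; n = 2.
[H⁺] = 10^(−5.64) = 2.3 × 10^-6 M, and Q = [H⁺]^2 / ([Ag⁺]^2·P(H₂)) = 3.03 × 10^-12.
E = E° − (0.0592/2) log Q = 0.80 − (0.0592/2)(-11.518) = 1.141 V.

1.14 V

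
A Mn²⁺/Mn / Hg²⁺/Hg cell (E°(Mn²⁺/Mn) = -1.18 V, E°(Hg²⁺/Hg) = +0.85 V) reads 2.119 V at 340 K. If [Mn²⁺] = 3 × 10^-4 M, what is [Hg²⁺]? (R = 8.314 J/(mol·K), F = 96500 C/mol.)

0.13 M

From the Nernst equation, ln Q = nF(E° − E)/RT = 2×96500×(2.03 − 2.119)/(8.314×340) = -6.077, so Q = 0.00230.
With Q = [Mn²⁺]/[Hg²⁺] and the known concentrations, [Hg²⁺] in the denominator gives [Hg²⁺] = 0.13 M.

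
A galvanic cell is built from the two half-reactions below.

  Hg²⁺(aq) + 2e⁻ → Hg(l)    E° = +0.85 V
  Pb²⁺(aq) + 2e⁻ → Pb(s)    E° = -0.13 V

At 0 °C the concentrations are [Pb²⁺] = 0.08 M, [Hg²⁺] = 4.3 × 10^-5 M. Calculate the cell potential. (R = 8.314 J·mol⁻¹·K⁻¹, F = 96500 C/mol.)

0.891 V

The Hg²⁺/Hg couple has the higher reduction potential and acts as the cathode, so E°_cell = +0.85 − (-0.13) = 0.98 V.
Balancing electrons gives n = 2; the reaction quotient is Q = [Pb²⁺]/[Hg²⁺] = 1860.
E = E° − (RT/nF) ln Q = 0.98 − (8.314×273)/(2×96500) × (7.529) = 0.980 − 0.089 = 0.891 V.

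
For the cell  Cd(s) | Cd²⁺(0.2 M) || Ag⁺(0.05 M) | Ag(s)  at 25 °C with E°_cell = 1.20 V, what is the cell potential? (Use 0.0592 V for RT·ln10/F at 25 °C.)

1.14 V

Balancing electrons gives n = 2; the reaction quotient is Q = [Cd²⁺]/[Ag⁺]^2 = 80.0.
At 25 °C, E = E° − (0.0592/n) log Q = 1.20 − (0.0592/2)(1.903) = 1.200 − 0.056 = 1.144 V.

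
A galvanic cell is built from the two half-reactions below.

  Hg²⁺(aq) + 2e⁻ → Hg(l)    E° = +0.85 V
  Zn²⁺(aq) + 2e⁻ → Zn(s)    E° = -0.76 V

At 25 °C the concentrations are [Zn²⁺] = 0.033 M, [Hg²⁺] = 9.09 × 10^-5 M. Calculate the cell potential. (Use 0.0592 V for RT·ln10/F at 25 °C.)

The Hg²⁺/Hg couple has the higher reduction potential and acts as the cathode, so E°_cell = +0.85 − (-0.76) = 1.61 V.
Balancing electrons gives n = 2; the reaction quotient is Q = [Zn²⁺]/[Hg²⁺] = 363.
At 25 °C, E = E° − (0.0592/n) log Q = 1.61 − (0.0592/2)(2.560) = 1.610 − 0.076 = 1.534 V.

1.53 V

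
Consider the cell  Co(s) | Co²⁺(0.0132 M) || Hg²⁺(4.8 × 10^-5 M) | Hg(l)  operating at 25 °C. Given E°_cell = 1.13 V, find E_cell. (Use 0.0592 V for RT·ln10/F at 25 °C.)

Balancing electrons gives n = 2; the reaction quotient is Q = [Co²⁺]/[Hg²⁺] = 275.
At 25 °C, E = E° − (0.0592/n) log Q = 1.13 − (0.0592/2)(2.439) = 1.130 − 0.072 = 1.058 V.

1.06 V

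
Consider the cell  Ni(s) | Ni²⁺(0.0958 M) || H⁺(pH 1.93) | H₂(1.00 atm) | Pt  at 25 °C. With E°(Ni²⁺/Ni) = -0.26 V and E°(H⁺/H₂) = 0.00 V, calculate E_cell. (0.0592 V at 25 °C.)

0.18 V

The hydrogen couple is the cathode, so E°_cell = 0.26 V; n = 2.
[H⁺] = 10^(−1.93) = 0.012 M, and Q = [Ni²⁺]·P(H₂) / [H⁺]^2 = 694.
E = E° − (0.0592/2) log Q = 0.26 − (0.0592/2)(2.841) = 0.176 V.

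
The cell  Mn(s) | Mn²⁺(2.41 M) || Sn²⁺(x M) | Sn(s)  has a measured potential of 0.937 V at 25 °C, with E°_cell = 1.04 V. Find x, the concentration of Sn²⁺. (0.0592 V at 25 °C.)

8 × 10^-4 M

From the Nernst equation, log Q = n(E° − E)/0.0592 = 2(1.04 − 0.937)/0.0592 = 3.480, so Q = 3020.
With Q = [Mn²⁺]/[Sn²⁺] and the known concentrations, [Sn²⁺] in the denominator gives [Sn²⁺] = 8 × 10^-4 M.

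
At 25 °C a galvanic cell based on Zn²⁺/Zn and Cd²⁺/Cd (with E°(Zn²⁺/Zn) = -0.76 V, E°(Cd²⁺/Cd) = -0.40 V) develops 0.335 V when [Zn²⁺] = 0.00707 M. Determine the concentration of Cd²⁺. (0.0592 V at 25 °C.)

From the Nernst equation, log Q = n(E° − E)/0.0592 = 2(0.36 − 0.335)/0.0592 = 0.845, so Q = 6.99.
With Q = [Zn²⁺]/[Cd²⁺] and the known concentrations, [Cd²⁺] in the denominator gives [Cd²⁺] = 0.001 M.

0.001 M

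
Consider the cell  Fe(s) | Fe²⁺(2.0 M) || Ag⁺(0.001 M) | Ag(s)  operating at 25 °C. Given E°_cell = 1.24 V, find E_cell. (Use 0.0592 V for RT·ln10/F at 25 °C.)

1.05 V

Balancing electrons gives n = 2; the reaction quotient is Q = [Fe²⁺]/[Ag⁺]^2 = 2 × 10^6.
At 25 °C, E = E° − (0.0592/n) log Q = 1.24 − (0.0592/2)(6.301) = 1.240 − 0.187 = 1.053 V.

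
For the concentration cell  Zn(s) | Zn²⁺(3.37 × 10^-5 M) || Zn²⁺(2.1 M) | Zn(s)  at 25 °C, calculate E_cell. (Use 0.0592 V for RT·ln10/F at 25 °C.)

Both half-cells are Zn²⁺/Zn, so E°_cell = 0. The concentrated side is the cathode; the cell reaction moves Zn²⁺ from high to low concentration with n = 2.
Q = [Zn²⁺]_dilute/[Zn²⁺]_conc = 3.37 × 10^-5/2.1 = 1.6 × 10^-5.
E = 0 − (0.0592/2) log Q = −(0.0592/2)(-4.795) = 0.1419 V.

0.14 V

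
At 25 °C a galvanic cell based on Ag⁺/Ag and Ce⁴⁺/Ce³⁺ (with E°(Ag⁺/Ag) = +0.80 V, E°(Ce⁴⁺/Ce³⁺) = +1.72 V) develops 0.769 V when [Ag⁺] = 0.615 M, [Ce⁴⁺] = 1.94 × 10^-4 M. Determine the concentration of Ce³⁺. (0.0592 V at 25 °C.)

0.11 M

From the Nernst equation, log Q = n(E° − E)/0.0592 = 1(0.92 − 0.769)/0.0592 = 2.551, so Q = 355.
With Q = [Ag⁺]·[Ce³⁺]/[Ce⁴⁺] and the known concentrations, [Ce³⁺] in the numerator gives [Ce³⁺] = 0.11 M.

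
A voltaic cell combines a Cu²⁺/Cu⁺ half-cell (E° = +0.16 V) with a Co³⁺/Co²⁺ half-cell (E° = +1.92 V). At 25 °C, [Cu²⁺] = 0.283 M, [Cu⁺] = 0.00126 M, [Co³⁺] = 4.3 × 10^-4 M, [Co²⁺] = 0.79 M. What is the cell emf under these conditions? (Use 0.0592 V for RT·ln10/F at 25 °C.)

The Co³⁺/Co²⁺ couple has the higher reduction potential and acts as the cathode, so E°_cell = +1.92 − (+0.16) = 1.76 V.
Balancing electrons gives n = 1; the reaction quotient is Q = [Cu²⁺]·[Co²⁺]/([Cu⁺]·[Co³⁺]) = 4.13 × 10^5.
At 25 °C, E = E° − (0.0592/n) log Q = 1.76 − (0.0592/1)(5.616) = 1.760 − 0.332 = 1.428 V.

1.43 V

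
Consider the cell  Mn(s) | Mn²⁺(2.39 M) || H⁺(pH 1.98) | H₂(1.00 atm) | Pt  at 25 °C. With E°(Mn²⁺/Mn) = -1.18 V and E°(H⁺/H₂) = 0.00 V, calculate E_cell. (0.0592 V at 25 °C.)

The hydrogen couple is the cathode, so E°_cell = 1.18 V; n = 2.
[H⁺] = 10^(−1.98) = 0.010 M, and Q = [Mn²⁺]·P(H₂) / [H⁺]^2 = 2.18 × 10^4.
E = E° − (0.0592/2) log Q = 1.18 − (0.0592/2)(4.338) = 1.052 V.

1.05 V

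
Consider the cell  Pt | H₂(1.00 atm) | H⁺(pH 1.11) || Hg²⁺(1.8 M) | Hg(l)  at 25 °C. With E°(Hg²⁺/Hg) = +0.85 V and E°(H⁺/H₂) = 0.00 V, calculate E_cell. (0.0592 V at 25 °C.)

The Hg²⁺/Hg couple is the cathode, so E°_cell = 0.85 V; n = 2.
[H⁺] = 10^(−1.11) = 0.078 M, and Q = [H⁺]^2 / ([Hg²⁺]·P(H₂)) = 0.00335.
E = E° − (0.0592/2) log Q = 0.85 − (0.0592/2)(-2.475) = 0.923 V.

0.92 V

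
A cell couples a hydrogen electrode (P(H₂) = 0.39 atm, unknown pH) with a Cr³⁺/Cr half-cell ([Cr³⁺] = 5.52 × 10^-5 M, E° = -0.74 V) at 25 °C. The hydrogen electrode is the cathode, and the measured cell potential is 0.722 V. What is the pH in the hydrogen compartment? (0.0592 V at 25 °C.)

pH = 1.93

E°_cell = 0.74 V and n = 6.
log Q = n(E° − E)/0.0592 = 6×(0.74 − 0.722)/0.0592 = 1.824.
With Q = [Cr³⁺]^2·P(H₂)^3 / [H⁺]^6, solving for [H⁺] gives log[H⁺] = -1.928, so pH = 1.93.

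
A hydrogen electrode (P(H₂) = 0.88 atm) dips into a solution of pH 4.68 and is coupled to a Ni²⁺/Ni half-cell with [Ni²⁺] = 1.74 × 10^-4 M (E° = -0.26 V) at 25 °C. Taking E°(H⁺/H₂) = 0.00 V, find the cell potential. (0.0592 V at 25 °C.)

0.096 V

The hydrogen couple is the cathode, so E°_cell = 0.26 V; n = 2.
[H⁺] = 10^(−4.68) = 2.1 × 10^-5 M, and Q = [Ni²⁺]·P(H₂) / [H⁺]^2 = 3.51 × 10^5.
E = E° − (0.0592/2) log Q = 0.26 − (0.0592/2)(5.545) = 0.096 V.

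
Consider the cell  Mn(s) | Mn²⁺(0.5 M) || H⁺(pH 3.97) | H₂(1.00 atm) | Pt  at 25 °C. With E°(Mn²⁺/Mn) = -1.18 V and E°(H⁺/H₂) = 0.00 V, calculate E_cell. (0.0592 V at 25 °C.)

0.95 V

The hydrogen couple is the cathode, so E°_cell = 1.18 V; n = 2.
[H⁺] = 10^(−3.97) = 1.1 × 10^-4 M, and Q = [Mn²⁺]·P(H₂) / [H⁺]^2 = 4.35 × 10^7.
E = E° − (0.0592/2) log Q = 1.18 − (0.0592/2)(7.639) = 0.954 V.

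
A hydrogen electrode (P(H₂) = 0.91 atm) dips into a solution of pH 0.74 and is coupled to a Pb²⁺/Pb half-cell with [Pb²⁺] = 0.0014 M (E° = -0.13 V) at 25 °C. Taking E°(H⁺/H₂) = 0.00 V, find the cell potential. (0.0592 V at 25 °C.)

0.17 V

The hydrogen couple is the cathode, so E°_cell = 0.13 V; n = 2.
[H⁺] = 10^(−0.74) = 0.18 M, and Q = [Pb²⁺]·P(H₂) / [H⁺]^2 = 0.0385.
E = E° − (0.0592/2) log Q = 0.13 − (0.0592/2)(-1.415) = 0.172 V.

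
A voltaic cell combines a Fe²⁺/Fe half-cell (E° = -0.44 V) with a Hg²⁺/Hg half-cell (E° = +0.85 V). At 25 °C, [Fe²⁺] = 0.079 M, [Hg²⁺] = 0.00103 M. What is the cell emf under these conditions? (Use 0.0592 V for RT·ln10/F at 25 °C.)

The Hg²⁺/Hg couple has the higher reduction potential and acts as the cathode, so E°_cell = +0.85 − (-0.44) = 1.29 V.
Balancing electrons gives n = 2; the reaction quotient is Q = [Fe²⁺]/[Hg²⁺] = 76.7.
At 25 °C, E = E° − (0.0592/n) log Q = 1.29 − (0.0592/2)(1.885) = 1.290 − 0.056 = 1.234 V.

1.23 V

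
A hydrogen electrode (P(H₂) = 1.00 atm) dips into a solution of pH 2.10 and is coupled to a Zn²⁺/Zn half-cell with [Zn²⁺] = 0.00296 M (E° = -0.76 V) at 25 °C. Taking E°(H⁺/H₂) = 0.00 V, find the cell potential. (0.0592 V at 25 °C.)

0.71 V

The hydrogen couple is the cathode, so E°_cell = 0.76 V; n = 2.
[H⁺] = 10^(−2.10) = 0.0079 M, and Q = [Zn²⁺]·P(H₂) / [H⁺]^2 = 46.9.
E = E° − (0.0592/2) log Q = 0.76 − (0.0592/2)(1.671) = 0.711 V.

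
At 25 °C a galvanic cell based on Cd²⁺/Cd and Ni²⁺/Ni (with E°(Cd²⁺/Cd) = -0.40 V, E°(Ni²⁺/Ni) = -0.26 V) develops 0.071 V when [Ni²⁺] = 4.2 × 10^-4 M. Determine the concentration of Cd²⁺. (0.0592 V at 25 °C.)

From the Nernst equation, log Q = n(E° − E)/0.0592 = 2(0.14 − 0.071)/0.0592 = 2.331, so Q = 214.
With Q = [Cd²⁺]/[Ni²⁺] and the known concentrations, [Cd²⁺] in the numerator gives [Cd²⁺] = 0.09 M.

0.09 M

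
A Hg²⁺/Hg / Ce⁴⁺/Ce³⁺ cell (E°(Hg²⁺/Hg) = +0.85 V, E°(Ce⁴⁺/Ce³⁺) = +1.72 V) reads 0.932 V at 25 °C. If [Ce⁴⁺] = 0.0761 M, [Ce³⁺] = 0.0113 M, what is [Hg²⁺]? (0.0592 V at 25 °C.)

0.36 M

From the Nernst equation, log Q = n(E° − E)/0.0592 = 2(0.87 − 0.932)/0.0592 = -2.095, so Q = 0.00804.
With Q = [Hg²⁺]·[Ce³⁺]^2/[Ce⁴⁺]^2 and the known concentrations, [Hg²⁺] in the numerator gives [Hg²⁺] = 0.36 M.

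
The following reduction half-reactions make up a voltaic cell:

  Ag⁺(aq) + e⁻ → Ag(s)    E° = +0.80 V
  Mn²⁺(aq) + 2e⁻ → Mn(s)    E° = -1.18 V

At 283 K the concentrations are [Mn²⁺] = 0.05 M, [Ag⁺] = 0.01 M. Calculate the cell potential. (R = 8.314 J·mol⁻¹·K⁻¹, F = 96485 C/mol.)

The Ag⁺/Ag couple has the higher reduction potential and acts as the cathode, so E°_cell = +0.80 − (-1.18) = 1.98 V.
Balancing electrons gives n = 2; the reaction quotient is Q = [Mn²⁺]/[Ag⁺]^2 = 500.
E = E° − (RT/nF) ln Q = 1.98 − (8.314×283)/(2×96485) × (6.215) = 1.980 − 0.076 = 1.904 V.

1.90 V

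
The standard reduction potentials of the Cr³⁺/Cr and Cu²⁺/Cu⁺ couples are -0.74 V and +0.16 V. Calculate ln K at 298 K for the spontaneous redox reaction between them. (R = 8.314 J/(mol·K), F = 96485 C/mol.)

E°_cell = +0.16 − (-0.74) = 0.90 V, with n = 3 electrons transferred.
At equilibrium E = 0, so the Nernst equation gives ln K = nFE°/RT = (3)(96485)(0.90)/((8.314)(298)) = 105.15.

ln K = 105.1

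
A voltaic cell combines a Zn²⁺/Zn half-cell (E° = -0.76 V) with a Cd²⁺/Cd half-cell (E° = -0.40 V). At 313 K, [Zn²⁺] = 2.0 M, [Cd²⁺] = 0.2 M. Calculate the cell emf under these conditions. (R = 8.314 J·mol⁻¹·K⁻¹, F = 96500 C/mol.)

0.329 V

The Cd²⁺/Cd couple has the higher reduction potential and acts as the cathode, so E°_cell = -0.40 − (-0.76) = 0.36 V.
Balancing electrons gives n = 2; the reaction quotient is Q = [Zn²⁺]/[Cd²⁺] = 10.0.
E = E° − (RT/nF) ln Q = 0.36 − (8.314×313)/(2×96500) × (2.303) = 0.360 − 0.031 = 0.329 V.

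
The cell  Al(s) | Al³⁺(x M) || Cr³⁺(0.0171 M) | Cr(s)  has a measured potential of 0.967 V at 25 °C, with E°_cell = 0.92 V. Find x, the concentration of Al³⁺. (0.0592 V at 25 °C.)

7.1 × 10^-5 M

From the Nernst equation, log Q = n(E° − E)/0.0592 = 3(0.92 − 0.967)/0.0592 = -2.382, so Q = 0.00415.
With Q = [Al³⁺]/[Cr³⁺] and the known concentrations, [Al³⁺] in the numerator gives [Al³⁺] = 7.1 × 10^-5 M.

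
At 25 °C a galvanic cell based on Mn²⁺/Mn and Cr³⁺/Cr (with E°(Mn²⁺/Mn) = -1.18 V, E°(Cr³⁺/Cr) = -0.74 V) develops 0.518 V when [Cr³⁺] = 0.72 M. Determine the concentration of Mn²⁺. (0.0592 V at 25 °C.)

0.0019 M

From the Nernst equation, log Q = n(E° − E)/0.0592 = 6(0.44 − 0.518)/0.0592 = -7.905, so Q = 1.24 × 10^-8.
With Q = [Mn²⁺]^3/[Cr³⁺]^2 and the known concentrations, [Mn²⁺]^3 in the numerator gives [Mn²⁺] = 0.0019 M.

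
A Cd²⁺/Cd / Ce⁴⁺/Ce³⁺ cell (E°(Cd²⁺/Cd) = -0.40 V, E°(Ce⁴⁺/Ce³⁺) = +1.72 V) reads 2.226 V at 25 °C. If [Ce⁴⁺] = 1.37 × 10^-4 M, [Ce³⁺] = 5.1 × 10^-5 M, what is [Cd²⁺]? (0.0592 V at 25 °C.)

From the Nernst equation, log Q = n(E° − E)/0.0592 = 2(2.12 − 2.226)/0.0592 = -3.581, so Q = 2.62 × 10^-4.
With Q = [Cd²⁺]·[Ce³⁺]^2/[Ce⁴⁺]^2 and the known concentrations, [Cd²⁺] in the numerator gives [Cd²⁺] = 0.0019 M.

0.0019 M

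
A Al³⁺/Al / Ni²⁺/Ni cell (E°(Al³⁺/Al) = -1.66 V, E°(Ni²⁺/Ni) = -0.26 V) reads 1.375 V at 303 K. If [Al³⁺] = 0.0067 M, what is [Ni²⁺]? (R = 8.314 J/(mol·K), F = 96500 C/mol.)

0.0052 M

From the Nernst equation, ln Q = nF(E° − E)/RT = 6×96500×(1.40 − 1.375)/(8.314×303) = 5.746, so Q = 313.
With Q = [Al³⁺]^2/[Ni²⁺]^3 and the known concentrations, [Ni²⁺]^3 in the denominator gives [Ni²⁺] = 0.0052 M.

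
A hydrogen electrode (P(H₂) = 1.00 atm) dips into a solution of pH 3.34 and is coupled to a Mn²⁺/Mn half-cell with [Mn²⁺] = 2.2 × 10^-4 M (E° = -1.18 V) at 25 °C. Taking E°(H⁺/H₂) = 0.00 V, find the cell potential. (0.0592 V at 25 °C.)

1.09 V

The hydrogen couple is the cathode, so E°_cell = 1.18 V; n = 2.
[H⁺] = 10^(−3.34) = 4.6 × 10^-4 M, and Q = [Mn²⁺]·P(H₂) / [H⁺]^2 = 1050.
E = E° − (0.0592/2) log Q = 1.18 − (0.0592/2)(3.022) = 1.091 V.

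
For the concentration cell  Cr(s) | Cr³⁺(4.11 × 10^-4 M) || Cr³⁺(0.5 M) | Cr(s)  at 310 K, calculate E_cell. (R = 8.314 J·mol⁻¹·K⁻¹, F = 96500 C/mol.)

Both half-cells are Cr³⁺/Cr, so E°_cell = 0. The concentrated side is the cathode; the cell reaction moves Cr³⁺ from high to low concentration with n = 3.
Q = [Cr³⁺]_dilute/[Cr³⁺]_conc = 4.11 × 10^-4/0.5 = 8.22 × 10^-4.
E = 0 − (RT/nF) ln Q = −((8.314×310)/(3×96500))(-7.104) = 0.0632 V.

0.063 V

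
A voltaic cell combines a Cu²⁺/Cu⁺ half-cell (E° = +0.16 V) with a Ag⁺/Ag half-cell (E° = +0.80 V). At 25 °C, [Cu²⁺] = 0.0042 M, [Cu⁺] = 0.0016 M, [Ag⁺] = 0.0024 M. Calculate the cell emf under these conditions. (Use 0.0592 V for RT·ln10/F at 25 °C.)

0.460 V

The Ag⁺/Ag couple has the higher reduction potential and acts as the cathode, so E°_cell = +0.80 − (+0.16) = 0.64 V.
Balancing electrons gives n = 1; the reaction quotient is Q = [Cu²⁺]/([Cu⁺]·[Ag⁺]) = 1090.
At 25 °C, E = E° − (0.0592/n) log Q = 0.64 − (0.0592/1)(3.039) = 0.640 − 0.180 = 0.460 V.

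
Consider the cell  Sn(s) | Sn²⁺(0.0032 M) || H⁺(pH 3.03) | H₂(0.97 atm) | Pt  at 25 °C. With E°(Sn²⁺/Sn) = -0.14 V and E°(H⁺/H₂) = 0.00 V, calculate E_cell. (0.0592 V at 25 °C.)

0.035 V

The hydrogen couple is the cathode, so E°_cell = 0.14 V; n = 2.
[H⁺] = 10^(−3.03) = 9.3 × 10^-4 M, and Q = [Sn²⁺]·P(H₂) / [H⁺]^2 = 3560.
E = E° − (0.0592/2) log Q = 0.14 − (0.0592/2)(3.552) = 0.035 V.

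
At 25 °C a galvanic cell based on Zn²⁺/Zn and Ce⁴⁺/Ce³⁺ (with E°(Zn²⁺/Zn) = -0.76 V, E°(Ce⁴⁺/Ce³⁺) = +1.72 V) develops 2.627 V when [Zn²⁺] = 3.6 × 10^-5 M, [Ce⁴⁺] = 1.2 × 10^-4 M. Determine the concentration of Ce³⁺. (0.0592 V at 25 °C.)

6.6 × 10^-5 M

From the Nernst equation, log Q = n(E° − E)/0.0592 = 2(2.48 − 2.627)/0.0592 = -4.966, so Q = 1.08 × 10^-5.
With Q = [Zn²⁺]·[Ce³⁺]^2/[Ce⁴⁺]^2 and the known concentrations, [Ce³⁺]^2 in the numerator gives [Ce³⁺] = 6.6 × 10^-5 M.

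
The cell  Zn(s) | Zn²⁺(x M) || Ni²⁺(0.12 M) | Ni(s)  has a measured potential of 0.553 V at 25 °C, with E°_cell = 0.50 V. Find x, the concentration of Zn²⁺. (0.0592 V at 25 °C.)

0.0019 M

From the Nernst equation, log Q = n(E° − E)/0.0592 = 2(0.50 − 0.553)/0.0592 = -1.791, so Q = 0.0162.
With Q = [Zn²⁺]/[Ni²⁺] and the known concentrations, [Zn²⁺] in the numerator gives [Zn²⁺] = 0.0019 M.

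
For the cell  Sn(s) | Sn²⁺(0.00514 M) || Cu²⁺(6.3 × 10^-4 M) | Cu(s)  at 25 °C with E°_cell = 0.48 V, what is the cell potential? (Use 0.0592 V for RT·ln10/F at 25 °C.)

0.453 V

Balancing electrons gives n = 2; the reaction quotient is Q = [Sn²⁺]/[Cu²⁺] = 8.16.
At 25 °C, E = E° − (0.0592/n) log Q = 0.48 − (0.0592/2)(0.912) = 0.480 − 0.027 = 0.453 V.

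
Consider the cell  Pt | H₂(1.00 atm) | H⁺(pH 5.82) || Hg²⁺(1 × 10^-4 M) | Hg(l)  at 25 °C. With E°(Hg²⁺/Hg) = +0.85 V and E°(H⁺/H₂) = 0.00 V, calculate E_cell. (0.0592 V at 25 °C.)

The Hg²⁺/Hg couple is the cathode, so E°_cell = 0.85 V; n = 2.
[H⁺] = 10^(−5.82) = 1.5 × 10^-6 M, and Q = [H⁺]^2 / ([Hg²⁺]·P(H₂)) = 2.29 × 10^-8.
E = E° − (0.0592/2) log Q = 0.85 − (0.0592/2)(-7.640) = 1.076 V.

1.08 V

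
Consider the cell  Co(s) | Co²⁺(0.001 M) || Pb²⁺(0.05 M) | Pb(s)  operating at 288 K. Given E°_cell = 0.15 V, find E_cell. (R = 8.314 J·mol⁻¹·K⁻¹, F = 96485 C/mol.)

Balancing electrons gives n = 2; the reaction quotient is Q = [Co²⁺]/[Pb²⁺] = 0.0200.
E = E° − (RT/nF) ln Q = 0.15 − (8.314×288)/(2×96485) × (-3.912) = 0.150 + 0.049 = 0.199 V.

0.199 V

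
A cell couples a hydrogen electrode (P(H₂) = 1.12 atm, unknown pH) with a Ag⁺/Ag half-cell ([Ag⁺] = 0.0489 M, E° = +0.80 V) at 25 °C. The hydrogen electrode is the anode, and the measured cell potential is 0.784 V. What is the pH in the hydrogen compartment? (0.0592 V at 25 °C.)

E°_cell = 0.80 V and n = 2.
log Q = n(E° − E)/0.0592 = 2×(0.80 − 0.784)/0.0592 = 0.541.
With Q = [H⁺]^2 / ([Ag⁺]^2·P(H₂)), solving for [H⁺] gives log[H⁺] = -1.016, so pH = 1.02.

pH = 1.02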